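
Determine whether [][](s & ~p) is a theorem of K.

Tableau for the negation ~[][](s & ~p):
1. ~[][](s & ~p), w0
2. ~[](s & ~p), w1   [~[]-rule on 1: fresh world w1, w0Rw1]
3. ~(s & ~p), w2   [~[]-rule on 2: fresh world w2, w1Rw2]
4. p, w2   [~&-rule on 3 (branches; this branch)]
Accessibility: w0Rw1, w1Rw2
The negation has an open branch (countermodel exists).

No, not valid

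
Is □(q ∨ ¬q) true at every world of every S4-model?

Tableau for the negation ¬□(q ∨ ¬q):
1. ¬□(q ∨ ¬q), 0
2. ¬(q ∨ ¬q), 1   [¬□-rule on 1: fresh world 1, 0R1]
3. ¬q, 1   [¬∨-rule on 2]
4. q, 1   [¬∨-rule on 2]
Accessibility: 0R0, 0R1, 1R1
Branch closes: q and ¬q both at 1.
Every branch of the negation's tableau closes; the branch above is one of them.

Yes, valid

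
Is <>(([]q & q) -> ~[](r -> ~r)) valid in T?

No, not valid

Tableau for the negation ~<>(([]q & q) -> ~[](r -> ~r)):
1. ~<>(([]q & q) -> ~[](r -> ~r)), u
2. ~(([]q & q) -> ~[](r -> ~r)), u
3. []q & q, u
4. [](r -> ~r), u
5. []q, u
6. q, u
7. r -> ~r, u
8. ~r, u
Accessibility: uRu
The negation has an open branch (countermodel exists).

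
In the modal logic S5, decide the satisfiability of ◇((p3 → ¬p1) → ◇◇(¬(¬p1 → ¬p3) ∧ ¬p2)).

1. ◇((p3 → ¬p1) → ◇◇(¬(¬p1 → ¬p3) ∧ ¬p2)), w0
2. (p3 → ¬p1) → ◇◇(¬(¬p1 → ¬p3) ∧ ¬p2), w1
3. ◇◇(¬(¬p1 → ¬p3) ∧ ¬p2), w1
4. ◇(¬(¬p1 → ¬p3) ∧ ¬p2), w2
5. ¬(¬p1 → ¬p3) ∧ ¬p2, w3
6. ¬(¬p1 → ¬p3), w3
7. ¬p2, w3
8. ¬p1, w3
9. p3, w3
Accessibility: w0Rw0, w0Rw1, w0Rw2, w0Rw3, w1Rw0, w1Rw1, w1Rw2, w1Rw3, w2Rw0, w2Rw1, w2Rw2, w2Rw3, w3Rw0, w3Rw1, w3Rw2, w3Rw3

Yes, satisfiable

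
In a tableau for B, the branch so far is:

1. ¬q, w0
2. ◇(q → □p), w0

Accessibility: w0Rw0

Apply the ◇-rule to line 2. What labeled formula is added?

a fresh world w1 with w0Rw1, and q → □p at w1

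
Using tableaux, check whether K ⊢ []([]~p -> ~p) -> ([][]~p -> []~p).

Valid

Tableau for the negation ~([]([]~p -> ~p) -> ([][]~p -> []~p)):
1. ~([]([]~p -> ~p) -> ([][]~p -> []~p)), w0
2. []([]~p -> ~p), w0
3. ~([][]~p -> []~p), w0
4. [][]~p, w0
5. ~[]~p, w0
6. p, w1
7. []~p -> ~p, w1
8. []~p, w1
9. ~[]~p, w1
10. p, w2
11. ~p, w2
Accessibility: w0Rw1, w1Rw2
Branch closes: p and ~p both at w2.
All branches of the negation close; one closing branch shown above.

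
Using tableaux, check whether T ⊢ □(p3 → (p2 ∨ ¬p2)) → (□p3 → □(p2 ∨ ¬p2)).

Valid

Tableau for the negation ¬(□(p3 → (p2 ∨ ¬p2)) → (□p3 → □(p2 ∨ ¬p2))):
1. ¬(□(p3 → (p2 ∨ ¬p2)) → (□p3 → □(p2 ∨ ¬p2))), 0
2. □(p3 → (p2 ∨ ¬p2)), 0
3. ¬(□p3 → □(p2 ∨ ¬p2)), 0
4. □p3, 0
5. ¬□(p2 ∨ ¬p2), 0
6. p3 → (p2 ∨ ¬p2), 0
7. p3, 0
8. p2 ∨ ¬p2, 0
9. ¬p2, 0
10. ¬(p2 ∨ ¬p2), 1
11. ¬p2, 1
12. p2, 1
Accessibility: 0R0, 0R1, 1R1
Branch closes: p2 and ¬p2 both at 1.
Every branch of the negation's tableau closes; the branch above is one of them.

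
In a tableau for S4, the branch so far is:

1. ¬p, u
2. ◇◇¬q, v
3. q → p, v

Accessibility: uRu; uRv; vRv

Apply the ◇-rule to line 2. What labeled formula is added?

a fresh world w with vRw, and ◇¬q at w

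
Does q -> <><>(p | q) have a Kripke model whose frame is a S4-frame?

Satisfiable (open branch found)

1. q -> <><>(p | q), u
2. <><>(p | q), u   [->-rule on 1 (branches; this branch)]
3. <>(p | q), v   [<>-rule on 2: fresh world v, uRv]
4. p | q, w   [<>-rule on 3: fresh world w, vRw]
5. q, w   [|-rule on 4 (branches; this branch)]
Accessibility: uRu, uRv, uRw, vRv, vRw, wRw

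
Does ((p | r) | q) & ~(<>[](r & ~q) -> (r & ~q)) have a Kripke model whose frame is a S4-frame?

Satisfiable (open branch found)

1. ((p | r) | q) & ~(<>[](r & ~q) -> (r & ~q)), u
2. (p | r) | q, u
3. ~(<>[](r & ~q) -> (r & ~q)), u
4. <>[](r & ~q), u
5. ~(r & ~q), u
6. q, u
7. [](r & ~q), v
8. r & ~q, v
9. r, v
10. ~q, v
Accessibility: uRu, uRv, vRv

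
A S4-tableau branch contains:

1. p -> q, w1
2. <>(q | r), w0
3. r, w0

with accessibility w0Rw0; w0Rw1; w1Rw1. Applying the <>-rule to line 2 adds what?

a fresh world w2 with w0Rw2, and q | r at w2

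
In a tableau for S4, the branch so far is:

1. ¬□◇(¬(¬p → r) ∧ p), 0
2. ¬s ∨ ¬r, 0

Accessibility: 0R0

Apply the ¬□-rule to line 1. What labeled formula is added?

a fresh world 1 with 0R1, and ¬◇(¬(¬p → r) ∧ p) at 1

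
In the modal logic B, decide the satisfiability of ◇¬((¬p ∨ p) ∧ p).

Satisfiable

1. ◇¬((¬p ∨ p) ∧ p), 0
2. ¬((¬p ∨ p) ∧ p), 1
3. ¬p, 1
Accessibility: 0R0, 0R1, 1R0, 1R1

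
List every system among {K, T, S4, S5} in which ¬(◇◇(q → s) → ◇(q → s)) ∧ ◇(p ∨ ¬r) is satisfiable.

K, T

S4-tableau for the formula:
1. ¬(◇◇(q → s) → ◇(q → s)) ∧ ◇(p ∨ ¬r), w0
2. ¬(◇◇(q → s) → ◇(q → s)), w0
3. ◇(p ∨ ¬r), w0
4. ◇◇(q → s), w0
5. ¬◇(q → s), w0
6. ¬(q → s), w0
7. q, w0
8. ¬s, w0
9. p ∨ ¬r, w1
10. ¬(q → s), w1
11. q, w1
12. ¬s, w1
13. ¬r, w1
14. ◇(q → s), w2
15. ¬(q → s), w2
16. q, w2
17. ¬s, w2
18. q → s, w3
19. ¬(q → s), w3
20. q, w3
21. ¬s, w3
22. s, w3
Accessibility: w0Rw0, w0Rw1, w0Rw2, w0Rw3, w1Rw1, w2Rw2, w2Rw3, w3Rw3
Branch closes: s and ¬s both at w3.
Every branch closes (one shown): unsatisfiable in S4, hence also in S5 (every S5-frame is an S4-frame).
T-tableau for the formula:
1. ¬(◇◇(q → s) → ◇(q → s)) ∧ ◇(p ∨ ¬r), w0
2. ¬(◇◇(q → s) → ◇(q → s)), w0
3. ◇(p ∨ ¬r), w0
4. ◇◇(q → s), w0
5. ¬◇(q → s), w0
6. ¬(q → s), w0
7. q, w0
8. ¬s, w0
9. p ∨ ¬r, w1
10. ¬(q → s), w1
11. q, w1
12. ¬s, w1
13. ¬r, w1
14. ◇(q → s), w2
15. ¬(q → s), w2
16. q, w2
17. ¬s, w2
18. q → s, w3
19. s, w3
Accessibility: w0Rw0, w0Rw1, w0Rw2, w1Rw1, w2Rw2, w2Rw3, w3Rw3
Complete open branch: satisfiable in T, hence also in K (this T-model is also a K-model).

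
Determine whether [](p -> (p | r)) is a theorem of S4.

Valid in S4

Tableau for the negation ~[](p -> (p | r)):
1. ~[](p -> (p | r)), 0
2. ~(p -> (p | r)), 1
3. p, 1
4. ~(p | r), 1
5. ~p, 1
6. ~r, 1
Accessibility: 0R0, 0R1, 1R1
Branch closes: p and ~p both at 1.
Every branch of the negation's tableau closes; the branch above is one of them.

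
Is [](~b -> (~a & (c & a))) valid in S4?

Tableau for the negation ~[](~b -> (~a & (c & a))):
1. ~[](~b -> (~a & (c & a))), u
2. ~(~b -> (~a & (c & a))), v   [~[]-rule on 1: fresh world v, uRv]
3. ~b, v   [~->-rule on 2]
4. ~(~a & (c & a)), v   [~->-rule on 2]
5. ~(c & a), v   [~&-rule on 4 (branches; this branch)]
6. ~a, v   [~&-rule on 5 (branches; this branch)]
Accessibility: uRu, uRv, vRv
The negation has an open branch (countermodel exists).

Invalid (countermodel exists)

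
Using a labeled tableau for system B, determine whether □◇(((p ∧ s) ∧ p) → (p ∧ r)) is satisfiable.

Satisfiable

1. □◇(((p ∧ s) ∧ p) → (p ∧ r)), 0
2. ◇(((p ∧ s) ∧ p) → (p ∧ r)), 0   [□-rule on 1 via 0R0]
3. ((p ∧ s) ∧ p) → (p ∧ r), 1   [◇-rule on 2: fresh world 1, 0R1]
4. ◇(((p ∧ s) ∧ p) → (p ∧ r)), 1   [□-rule on 1 via 0R1]
5. p ∧ r, 1   [→-rule on 3 (branches; this branch)]
6. p, 1   [∧-rule on 5]
7. r, 1   [∧-rule on 5]
8. ((p ∧ s) ∧ p) → (p ∧ r), 2   [◇-rule on 4: fresh world 2, 1R2]
9. p ∧ r, 2   [→-rule on 8 (branches; this branch)]
10. p, 2   [∧-rule on 9]
11. r, 2   [∧-rule on 9]
Accessibility: 0R0, 0R1, 1R0, 1R1, 1R2, 2R1, 2R2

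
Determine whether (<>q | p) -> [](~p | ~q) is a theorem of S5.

Not valid

Tableau for the negation ~((<>q | p) -> [](~p | ~q)):
1. ~((<>q | p) -> [](~p | ~q)), 0
2. <>q | p, 0
3. ~[](~p | ~q), 0
4. p, 0
5. ~(~p | ~q), 1
6. p, 1
7. q, 1
Accessibility: 0R0, 0R1, 1R0, 1R1
The negation has an open branch (countermodel exists).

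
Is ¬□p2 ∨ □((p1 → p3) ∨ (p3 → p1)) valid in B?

Tableau for the negation ¬(¬□p2 ∨ □((p1 → p3) ∨ (p3 → p1))):
1. ¬(¬□p2 ∨ □((p1 → p3) ∨ (p3 → p1))), 0
2. □p2, 0
3. ¬□((p1 → p3) ∨ (p3 → p1)), 0
4. p2, 0
5. ¬((p1 → p3) ∨ (p3 → p1)), 1
6. ¬(p1 → p3), 1
7. ¬(p3 → p1), 1
8. p1, 1
9. ¬p3, 1
10. p3, 1
11. ¬p1, 1
Accessibility: 0R0, 0R1, 1R0, 1R1
Branch closes: p3 and ¬p3 both at 1.
Every branch of the negation's tableau closes; the branch above is one of them.

Yes, valid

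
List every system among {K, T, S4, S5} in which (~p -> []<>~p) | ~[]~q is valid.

S4-tableau for the negation ~((~p -> []<>~p) | ~[]~q):
1. ~((~p -> []<>~p) | ~[]~q), w0
2. ~(~p -> []<>~p), w0   [~|-rule on 1]
3. []~q, w0   [~|-rule on 1]
4. ~p, w0   [~->-rule on 2]
5. ~[]<>~p, w0   [~->-rule on 2]
6. ~q, w0   [[]-rule on 3 via w0Rw0]
7. ~<>~p, w1   [~[]-rule on 5: fresh world w1, w0Rw1]
8. ~q, w1   [[]-rule on 3 via w0Rw1]
9. p, w1   [~<>-rule on 7 via w1Rw1]
Accessibility: w0Rw0, w0Rw1, w1Rw1
Complete open branch: countermodel on an S4-frame, so not valid in S4, nor in K, T (the same frame is also a K-frame and a T-frame).
S5-tableau for the negation ~((~p -> []<>~p) | ~[]~q):
1. ~((~p -> []<>~p) | ~[]~q), w0
2. ~(~p -> []<>~p), w0   [~|-rule on 1]
3. []~q, w0   [~|-rule on 1]
4. ~p, w0   [~->-rule on 2]
5. ~[]<>~p, w0   [~->-rule on 2]
6. ~q, w0   [[]-rule on 3 via w0Rw0]
7. ~<>~p, w1   [~[]-rule on 5: fresh world w1, w0Rw1]
8. ~q, w1   [[]-rule on 3 via w0Rw1]
9. p, w0   [~<>-rule on 7 via w1Rw0]
Accessibility: w0Rw0, w0Rw1, w1Rw0, w1Rw1
Branch closes: p and ~p both at w0.
Every branch closes (one shown): valid in S5.

S5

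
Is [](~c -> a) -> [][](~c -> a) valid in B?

Not valid

Tableau for the negation ~([](~c -> a) -> [][](~c -> a)):
1. ~([](~c -> a) -> [][](~c -> a)), u
2. [](~c -> a), u
3. ~[][](~c -> a), u
4. ~c -> a, u
5. a, u
6. ~[](~c -> a), v
7. ~c -> a, v
8. a, v
9. ~(~c -> a), w
10. ~c, w
11. ~a, w
Accessibility: uRu, uRv, vRu, vRv, vRw, wRv, wRw
The negation has an open branch (countermodel exists).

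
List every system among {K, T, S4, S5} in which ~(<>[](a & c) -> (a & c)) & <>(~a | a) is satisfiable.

K, T, S4

S4-tableau for the formula:
1. ~(<>[](a & c) -> (a & c)) & <>(~a | a), w0
2. ~(<>[](a & c) -> (a & c)), w0
3. <>(~a | a), w0
4. <>[](a & c), w0
5. ~(a & c), w0
6. ~c, w0
7. ~a | a, w1
8. a, w1
9. [](a & c), w2
10. a & c, w2
11. a, w2
12. c, w2
Accessibility: w0Rw0, w0Rw1, w0Rw2, w1Rw1, w2Rw2
Complete open branch: satisfiable in S4, hence also in K, T (this S4-model is also a K-model and a T-model).
S5-tableau for the formula:
1. ~(<>[](a & c) -> (a & c)) & <>(~a | a), w0
2. ~(<>[](a & c) -> (a & c)), w0
3. <>(~a | a), w0
4. <>[](a & c), w0
5. ~(a & c), w0
6. ~c, w0
7. ~a | a, w1
8. a, w1
9. [](a & c), w2
10. a & c, w0
11. a, w0
12. c, w0
Accessibility: w0Rw0, w0Rw1, w0Rw2, w1Rw0, w1Rw1, w1Rw2, w2Rw0, w2Rw1, w2Rw2
Branch closes: c and ~c both at w0.
Every branch closes (one shown): unsatisfiable in S5.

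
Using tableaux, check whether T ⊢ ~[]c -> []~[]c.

Tableau for the negation ~(~[]c -> []~[]c):
1. ~(~[]c -> []~[]c), w0
2. ~[]c, w0   [~->-rule on 1]
3. ~[]~[]c, w0   [~->-rule on 1]
4. ~c, w1   [~[]-rule on 2: fresh world w1, w0Rw1]
5. []c, w2   [~[]-rule on 3: fresh world w2, w0Rw2]
6. c, w2   [[]-rule on 5 via w2Rw2]
Accessibility: w0Rw0, w0Rw1, w0Rw2, w1Rw1, w2Rw2
The negation has an open branch (countermodel exists).

No, not valid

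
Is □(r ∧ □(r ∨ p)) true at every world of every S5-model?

Invalid (countermodel exists)

Tableau for the negation ¬□(r ∧ □(r ∨ p)):
1. ¬□(r ∧ □(r ∨ p)), u
2. ¬(r ∧ □(r ∨ p)), v   [¬□-rule on 1: fresh world v, uRv]
3. ¬□(r ∨ p), v   [¬∧-rule on 2 (branches; this branch)]
4. ¬(r ∨ p), w   [¬□-rule on 3: fresh world w, vRw]
5. ¬r, w   [¬∨-rule on 4]
6. ¬p, w   [¬∨-rule on 4]
Accessibility: uRu, uRv, uRw, vRu, vRv, vRw, wRu, wRv, wRw
The negation has an open branch (countermodel exists).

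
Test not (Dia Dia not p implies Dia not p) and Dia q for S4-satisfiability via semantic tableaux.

No, unsatisfiable

1. not (Dia Dia not p implies Dia not p) and Dia q, 0
2. not (Dia Dia not p implies Dia not p), 0   [and-rule on 1]
3. Dia q, 0   [and-rule on 1]
4. Dia Dia not p, 0   [neg-implies-rule on 2]
5. not Dia not p, 0   [neg-implies-rule on 2]
6. p, 0   [neg-Dia-rule on 5 via 0R0]
7. q, 1   [Dia-rule on 3: fresh world 1, 0R1]
8. p, 1   [neg-Dia-rule on 5 via 0R1]
9. Dia not p, 2   [Dia-rule on 4: fresh world 2, 0R2]
10. p, 2   [neg-Dia-rule on 5 via 0R2]
11. not p, 3   [Dia-rule on 9: fresh world 3, 2R3]
12. p, 3   [neg-Dia-rule on 5 via 0R3]
Accessibility: 0R0, 0R1, 0R2, 0R3, 1R1, 2R2, 2R3, 3R3
Branch closes: p and not p both at 3.
All branches of the tableau close; one closing branch shown above.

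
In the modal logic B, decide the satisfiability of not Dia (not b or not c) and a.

1. not Dia (not b or not c) and a, u
2. not Dia (not b or not c), u   [and-rule on 1]
3. a, u   [and-rule on 1]
4. not (not b or not c), u   [neg-Dia-rule on 2 via uRu]
5. b, u   [neg-or-rule on 4]
6. c, u   [neg-or-rule on 4]
Accessibility: uRu

Yes, satisfiable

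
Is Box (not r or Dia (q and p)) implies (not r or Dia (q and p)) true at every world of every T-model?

Tableau for the negation not (Box (not r or Dia (q and p)) implies (not r or Dia (q and p))):
1. not (Box (not r or Dia (q and p)) implies (not r or Dia (q and p))), u
2. Box (not r or Dia (q and p)), u
3. not (not r or Dia (q and p)), u
4. r, u
5. not Dia (q and p), u
6. not r or Dia (q and p), u
7. not (q and p), u
8. Dia (q and p), u
9. not p, u
10. q and p, v
11. q, v
12. p, v
13. not r or Dia (q and p), v
14. not (q and p), v
15. Dia (q and p), v
16. not p, v
Accessibility: uRu, uRv, vRv
Branch closes: p and not p both at v.
All branches of the negation close; one closing branch shown above.

Valid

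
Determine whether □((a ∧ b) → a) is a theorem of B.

Tableau for the negation ¬□((a ∧ b) → a):
1. ¬□((a ∧ b) → a), 0
2. ¬((a ∧ b) → a), 1   [¬□-rule on 1: fresh world 1, 0R1]
3. a ∧ b, 1   [¬→-rule on 2]
4. ¬a, 1   [¬→-rule on 2]
5. a, 1   [∧-rule on 3]
6. b, 1   [∧-rule on 3]
Accessibility: 0R0, 0R1, 1R0, 1R1
Branch closes: a and ¬a both at 1.
All branches of the negation close; one closing branch shown above.

Valid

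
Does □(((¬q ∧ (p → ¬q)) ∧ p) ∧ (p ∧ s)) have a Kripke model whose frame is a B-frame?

1. □(((¬q ∧ (p → ¬q)) ∧ p) ∧ (p ∧ s)), w0
2. ((¬q ∧ (p → ¬q)) ∧ p) ∧ (p ∧ s), w0   [□-rule on 1 via w0Rw0]
3. (¬q ∧ (p → ¬q)) ∧ p, w0   [∧-rule on 2]
4. p ∧ s, w0   [∧-rule on 2]
5. ¬q ∧ (p → ¬q), w0   [∧-rule on 3]
6. p, w0   [∧-rule on 3]
7. s, w0   [∧-rule on 4]
8. ¬q, w0   [∧-rule on 5]
9. p → ¬q, w0   [∧-rule on 5]
Accessibility: w0Rw0

Satisfiable (open branch found)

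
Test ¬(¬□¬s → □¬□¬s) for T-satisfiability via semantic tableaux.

1. ¬(¬□¬s → □¬□¬s), w0
2. ¬□¬s, w0   [¬→-rule on 1]
3. ¬□¬□¬s, w0   [¬→-rule on 1]
4. s, w1   [¬□-rule on 2: fresh world w1, w0Rw1]
5. □¬s, w2   [¬□-rule on 3: fresh world w2, w0Rw2]
6. ¬s, w2   [□-rule on 5 via w2Rw2]
Accessibility: w0Rw0, w0Rw1, w0Rw2, w1Rw1, w2Rw2

Satisfiable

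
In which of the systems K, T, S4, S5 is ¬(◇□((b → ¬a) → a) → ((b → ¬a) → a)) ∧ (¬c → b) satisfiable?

S5-tableau for the formula:
1. ¬(◇□((b → ¬a) → a) → ((b → ¬a) → a)) ∧ (¬c → b), w0
2. ¬(◇□((b → ¬a) → a) → ((b → ¬a) → a)), w0   [∧-rule on 1]
3. ¬c → b, w0   [∧-rule on 1]
4. ◇□((b → ¬a) → a), w0   [¬→-rule on 2]
5. ¬((b → ¬a) → a), w0   [¬→-rule on 2]
6. b → ¬a, w0   [¬→-rule on 5]
7. ¬a, w0   [¬→-rule on 5]
8. b, w0   [→-rule on 3 (branches; this branch)]
9. □((b → ¬a) → a), w1   [◇-rule on 4: fresh world w1, w0Rw1]
10. (b → ¬a) → a, w0   [□-rule on 9 via w1Rw0]
11. (b → ¬a) → a, w1   [□-rule on 9 via w1Rw1]
12. ¬(b → ¬a), w0   [→-rule on 10 (branches; this branch)]
13. a, w0   [¬→-rule on 12]
Accessibility: w0Rw0, w0Rw1, w1Rw0, w1Rw1
Branch closes: a and ¬a both at w0.
Every branch closes (one shown): unsatisfiable in S5.
S4-tableau for the formula:
1. ¬(◇□((b → ¬a) → a) → ((b → ¬a) → a)) ∧ (¬c → b), w0
2. ¬(◇□((b → ¬a) → a) → ((b → ¬a) → a)), w0   [∧-rule on 1]
3. ¬c → b, w0   [∧-rule on 1]
4. ◇□((b → ¬a) → a), w0   [¬→-rule on 2]
5. ¬((b → ¬a) → a), w0   [¬→-rule on 2]
6. b → ¬a, w0   [¬→-rule on 5]
7. ¬a, w0   [¬→-rule on 5]
8. b, w0   [→-rule on 3 (branches; this branch)]
9. □((b → ¬a) → a), w1   [◇-rule on 4: fresh world w1, w0Rw1]
10. (b → ¬a) → a, w1   [□-rule on 9 via w1Rw1]
11. a, w1   [→-rule on 10 (branches; this branch)]
Accessibility: w0Rw0, w0Rw1, w1Rw1
Complete open branch: satisfiable in S4, hence also in K, T (this S4-model is also a K-model and a T-model).

K, T, S4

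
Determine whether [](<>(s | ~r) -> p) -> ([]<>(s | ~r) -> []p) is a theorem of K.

Tableau for the negation ~([](<>(s | ~r) -> p) -> ([]<>(s | ~r) -> []p)):
1. ~([](<>(s | ~r) -> p) -> ([]<>(s | ~r) -> []p)), u
2. [](<>(s | ~r) -> p), u
3. ~([]<>(s | ~r) -> []p), u
4. []<>(s | ~r), u
5. ~[]p, u
6. ~p, v
7. <>(s | ~r) -> p, v
8. <>(s | ~r), v
9. ~<>(s | ~r), v
10. s | ~r, w
11. ~(s | ~r), w
12. ~s, w
13. r, w
14. ~r, w
Accessibility: uRv, vRw
Branch closes: r and ~r both at w.
All branches of the negation close; one closing branch shown above.

Valid in K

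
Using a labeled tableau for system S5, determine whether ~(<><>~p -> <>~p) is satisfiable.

1. ~(<><>~p -> <>~p), u
2. <><>~p, u   [~->-rule on 1]
3. ~<>~p, u   [~->-rule on 1]
4. p, u   [~<>-rule on 3 via uRu]
5. <>~p, v   [<>-rule on 2: fresh world v, uRv]
6. p, v   [~<>-rule on 3 via uRv]
7. ~p, w   [<>-rule on 5: fresh world w, vRw]
8. p, w   [~<>-rule on 3 via uRw]
Accessibility: uRu, uRv, uRw, vRu, vRv, vRw, wRu, wRv, wRw
Branch closes: p and ~p both at w.
(One branch shown.) All branches close.

Unsatisfiable (every branch closes)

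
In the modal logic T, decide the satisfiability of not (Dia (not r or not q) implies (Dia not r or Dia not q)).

1. not (Dia (not r or not q) implies (Dia not r or Dia not q)), u
2. Dia (not r or not q), u
3. not (Dia not r or Dia not q), u
4. not Dia not r, u
5. not Dia not q, u
6. r, u
7. q, u
8. not r or not q, v
9. r, v
10. q, v
11. not q, v
Accessibility: uRu, uRv, vRv
Branch closes: q and not q both at v.
Every branch closes; the branch above is one of them.

Unsatisfiable (every branch closes)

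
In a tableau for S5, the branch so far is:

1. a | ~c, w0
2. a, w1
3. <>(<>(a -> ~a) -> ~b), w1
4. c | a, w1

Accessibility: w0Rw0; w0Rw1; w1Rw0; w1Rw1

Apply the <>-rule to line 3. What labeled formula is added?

a fresh world w2 with w1Rw2, and <>(a -> ~a) -> ~b at w2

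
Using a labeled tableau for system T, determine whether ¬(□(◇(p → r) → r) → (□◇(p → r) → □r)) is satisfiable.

Unsatisfiable (every branch closes)

1. ¬(□(◇(p → r) → r) → (□◇(p → r) → □r)), u
2. □(◇(p → r) → r), u
3. ¬(□◇(p → r) → □r), u
4. □◇(p → r), u
5. ¬□r, u
6. ◇(p → r) → r, u
7. ◇(p → r), u
8. r, u
9. ¬r, v
10. ◇(p → r) → r, v
11. ◇(p → r), v
12. ¬◇(p → r), v
13. ¬(p → r), v
14. p, v
15. p → r, w
16. ◇(p → r) → r, w
17. ◇(p → r), w
18. r, w
19. p → r, x
20. ¬(p → r), x
21. p, x
22. ¬r, x
23. r, x
Accessibility: uRu, uRv, uRw, vRv, vRx, wRw, xRx
Branch closes: r and ¬r both at x.
Every branch closes; the branch above is one of them.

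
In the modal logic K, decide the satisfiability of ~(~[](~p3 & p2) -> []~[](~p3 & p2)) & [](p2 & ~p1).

Yes, satisfiable

1. ~(~[](~p3 & p2) -> []~[](~p3 & p2)) & [](p2 & ~p1), w0
2. ~(~[](~p3 & p2) -> []~[](~p3 & p2)), w0
3. [](p2 & ~p1), w0
4. ~[](~p3 & p2), w0
5. ~[]~[](~p3 & p2), w0
6. ~(~p3 & p2), w1
7. p2 & ~p1, w1
8. p2, w1
9. ~p1, w1
10. p3, w1
11. [](~p3 & p2), w2
12. p2 & ~p1, w2
13. p2, w2
14. ~p1, w2
Accessibility: w0Rw1, w0Rw2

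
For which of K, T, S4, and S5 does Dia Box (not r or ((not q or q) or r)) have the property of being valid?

T, S4, S5

K-tableau for the negation not Dia Box (not r or ((not q or q) or r)):
1. not Dia Box (not r or ((not q or q) or r)), 0
Complete open branch: countermodel on a K-frame, so not valid in K.
T-tableau for the negation not Dia Box (not r or ((not q or q) or r)):
1. not Dia Box (not r or ((not q or q) or r)), 0
2. not Box (not r or ((not q or q) or r)), 0
3. not (not r or ((not q or q) or r)), 1
4. r, 1
5. not ((not q or q) or r), 1
6. not (not q or q), 1
7. not r, 1
Accessibility: 0R0, 0R1, 1R1
Branch closes: r and not r both at 1.
Every branch closes (one shown): valid in T, hence also in S4, S5 (every theorem of T is a theorem of S4 and S5).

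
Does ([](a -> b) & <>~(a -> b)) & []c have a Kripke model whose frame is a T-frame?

Unsatisfiable

1. ([](a -> b) & <>~(a -> b)) & []c, u
2. [](a -> b) & <>~(a -> b), u
3. []c, u
4. [](a -> b), u
5. <>~(a -> b), u
6. c, u
7. a -> b, u
8. b, u
9. ~(a -> b), v
10. a, v
11. ~b, v
12. c, v
13. a -> b, v
14. b, v
Accessibility: uRu, uRv, vRv
Branch closes: b and ~b both at v.
Every branch closes; the branch above is one of them.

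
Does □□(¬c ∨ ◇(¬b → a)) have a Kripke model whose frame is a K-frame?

1. □□(¬c ∨ ◇(¬b → a)), w0

Yes, satisfiable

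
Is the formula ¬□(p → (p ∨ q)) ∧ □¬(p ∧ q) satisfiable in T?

Unsatisfiable (every branch closes)

1. ¬□(p → (p ∨ q)) ∧ □¬(p ∧ q), w0
2. ¬□(p → (p ∨ q)), w0
3. □¬(p ∧ q), w0
4. ¬(p ∧ q), w0
5. ¬q, w0
6. ¬(p → (p ∨ q)), w1
7. p, w1
8. ¬(p ∨ q), w1
9. ¬p, w1
10. ¬q, w1
Accessibility: w0Rw0, w0Rw1, w1Rw1
Branch closes: p and ¬p both at w1.
Every branch closes; the branch above is one of them.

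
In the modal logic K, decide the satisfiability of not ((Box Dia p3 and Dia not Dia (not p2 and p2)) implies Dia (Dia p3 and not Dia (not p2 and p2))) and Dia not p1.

1. not ((Box Dia p3 and Dia not Dia (not p2 and p2)) implies Dia (Dia p3 and not Dia (not p2 and p2))) and Dia not p1, 0
2. not ((Box Dia p3 and Dia not Dia (not p2 and p2)) implies Dia (Dia p3 and not Dia (not p2 and p2))), 0
3. Dia not p1, 0
4. Box Dia p3 and Dia not Dia (not p2 and p2), 0
5. not Dia (Dia p3 and not Dia (not p2 and p2)), 0
6. Box Dia p3, 0
7. Dia not Dia (not p2 and p2), 0
8. not p1, 1
9. not (Dia p3 and not Dia (not p2 and p2)), 1
10. Dia p3, 1
11. Dia (not p2 and p2), 1
12. not Dia (not p2 and p2), 2
13. not (Dia p3 and not Dia (not p2 and p2)), 2
14. Dia p3, 2
15. Dia (not p2 and p2), 2
16. p3, 3
17. not p2 and p2, 4
18. not p2, 4
19. p2, 4
Accessibility: 0R1, 0R2, 1R3, 1R4
Branch closes: p2 and not p2 both at 4.
Every branch closes; the branch above is one of them.

No, unsatisfiable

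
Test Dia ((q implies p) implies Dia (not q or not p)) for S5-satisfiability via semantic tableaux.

Satisfiable (open branch found)

1. Dia ((q implies p) implies Dia (not q or not p)), 0
2. (q implies p) implies Dia (not q or not p), 1
3. Dia (not q or not p), 1
4. not q or not p, 2
5. not p, 2
Accessibility: 0R0, 0R1, 0R2, 1R0, 1R1, 1R2, 2R0, 2R1, 2R2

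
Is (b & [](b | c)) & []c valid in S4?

Invalid (countermodel exists)

Tableau for the negation ~((b & [](b | c)) & []c):
1. ~((b & [](b | c)) & []c), w0
2. ~[]c, w0
3. ~c, w1
Accessibility: w0Rw0, w0Rw1, w1Rw1
The negation has an open branch (countermodel exists).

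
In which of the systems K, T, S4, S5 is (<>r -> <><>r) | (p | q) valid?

T, S4, S5

T-tableau for the negation ~((<>r -> <><>r) | (p | q)):
1. ~((<>r -> <><>r) | (p | q)), u
2. ~(<>r -> <><>r), u
3. ~(p | q), u
4. <>r, u
5. ~<><>r, u
6. ~p, u
7. ~q, u
8. ~<>r, u
9. ~r, u
10. r, v
11. ~<>r, v
12. ~r, v
Accessibility: uRu, uRv, vRv
Branch closes: r and ~r both at v.
Every branch closes (one shown): valid in T, hence also in S4, S5 (every theorem of T is a theorem of S4 and S5).
K-tableau for the negation ~((<>r -> <><>r) | (p | q)):
1. ~((<>r -> <><>r) | (p | q)), u
2. ~(<>r -> <><>r), u
3. ~(p | q), u
4. <>r, u
5. ~<><>r, u
6. ~p, u
7. ~q, u
8. r, v
9. ~<>r, v
Accessibility: uRv
Complete open branch: countermodel on a K-frame, so not valid in K.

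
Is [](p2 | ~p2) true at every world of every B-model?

Yes, valid

Tableau for the negation ~[](p2 | ~p2):
1. ~[](p2 | ~p2), u
2. ~(p2 | ~p2), v
3. ~p2, v
4. p2, v
Accessibility: uRu, uRv, vRu, vRv
Branch closes: p2 and ~p2 both at v.
All branches of the negation close; one closing branch shown above.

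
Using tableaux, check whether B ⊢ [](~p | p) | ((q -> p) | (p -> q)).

Valid in B

Tableau for the negation ~([](~p | p) | ((q -> p) | (p -> q))):
1. ~([](~p | p) | ((q -> p) | (p -> q))), w0
2. ~[](~p | p), w0   [~|-rule on 1]
3. ~((q -> p) | (p -> q)), w0   [~|-rule on 1]
4. ~(q -> p), w0   [~|-rule on 3]
5. ~(p -> q), w0   [~|-rule on 3]
6. q, w0   [~->-rule on 4]
7. ~p, w0   [~->-rule on 4]
8. p, w0   [~->-rule on 5]
9. ~q, w0   [~->-rule on 5]
Accessibility: w0Rw0
Branch closes: p and ~p both at w0.
All branches of the negation close; one closing branch shown above.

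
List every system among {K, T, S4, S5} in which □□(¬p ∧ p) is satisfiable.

K-tableau for the formula:
1. □□(¬p ∧ p), 0
Complete open branch: satisfiable in K.
T-tableau for the formula:
1. □□(¬p ∧ p), 0
2. □(¬p ∧ p), 0   [□-rule on 1 via 0R0]
3. ¬p ∧ p, 0   [□-rule on 2 via 0R0]
4. ¬p, 0   [∧-rule on 3]
5. p, 0   [∧-rule on 3]
Accessibility: 0R0
Branch closes: p and ¬p both at 0.
Every branch closes (one shown): unsatisfiable in T, hence also in S4, S5 (every S4/S5-frame is a T-frame).

K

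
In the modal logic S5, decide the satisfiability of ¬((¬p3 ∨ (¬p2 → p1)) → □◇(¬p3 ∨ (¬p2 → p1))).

1. ¬((¬p3 ∨ (¬p2 → p1)) → □◇(¬p3 ∨ (¬p2 → p1))), u
2. ¬p3 ∨ (¬p2 → p1), u
3. ¬□◇(¬p3 ∨ (¬p2 → p1)), u
4. ¬p2 → p1, u
5. p1, u
6. ¬◇(¬p3 ∨ (¬p2 → p1)), v
7. ¬(¬p3 ∨ (¬p2 → p1)), u
8. p3, u
9. ¬(¬p2 → p1), u
10. ¬p2, u
11. ¬p1, u
Accessibility: uRu, uRv, vRu, vRv
Branch closes: p1 and ¬p1 both at u.
All branches of the tableau close; one closing branch shown above.

Unsatisfiable (every branch closes)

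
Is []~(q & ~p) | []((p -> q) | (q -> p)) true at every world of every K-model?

Valid in K

Tableau for the negation ~([]~(q & ~p) | []((p -> q) | (q -> p))):
1. ~([]~(q & ~p) | []((p -> q) | (q -> p))), u
2. ~[]~(q & ~p), u
3. ~[]((p -> q) | (q -> p)), u
4. q & ~p, v
5. q, v
6. ~p, v
7. ~((p -> q) | (q -> p)), w
8. ~(p -> q), w
9. ~(q -> p), w
10. p, w
11. ~q, w
12. q, w
13. ~p, w
Accessibility: uRv, uRw
Branch closes: q and ~q both at w.
Every branch of the negation's tableau closes; the branch above is one of them.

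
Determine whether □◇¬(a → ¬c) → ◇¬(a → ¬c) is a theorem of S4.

Valid

Tableau for the negation ¬(□◇¬(a → ¬c) → ◇¬(a → ¬c)):
1. ¬(□◇¬(a → ¬c) → ◇¬(a → ¬c)), u
2. □◇¬(a → ¬c), u
3. ¬◇¬(a → ¬c), u
4. ◇¬(a → ¬c), u
5. a → ¬c, u
6. ¬c, u
7. ¬(a → ¬c), v
8. a, v
9. c, v
10. ◇¬(a → ¬c), v
11. a → ¬c, v
12. ¬c, v
Accessibility: uRu, uRv, vRv
Branch closes: c and ¬c both at v.
All branches of the negation close; one closing branch shown above.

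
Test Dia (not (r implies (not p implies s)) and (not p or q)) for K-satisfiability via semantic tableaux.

1. Dia (not (r implies (not p implies s)) and (not p or q)), 0
2. not (r implies (not p implies s)) and (not p or q), 1   [Dia-rule on 1: fresh world 1, 0R1]
3. not (r implies (not p implies s)), 1   [and-rule on 2]
4. not p or q, 1   [and-rule on 2]
5. r, 1   [neg-implies-rule on 3]
6. not (not p implies s), 1   [neg-implies-rule on 3]
7. not p, 1   [neg-implies-rule on 6]
8. not s, 1   [neg-implies-rule on 6]
9. q, 1   [or-rule on 4 (branches; this branch)]
Accessibility: 0R1

Satisfiable (open branch found)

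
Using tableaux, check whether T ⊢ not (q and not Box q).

Tableau for the negation q and not Box q:
1. q and not Box q, w0
2. q, w0   [and-rule on 1]
3. not Box q, w0   [and-rule on 1]
4. not q, w1   [neg-Box-rule on 3: fresh world w1, w0Rw1]
Accessibility: w0Rw0, w0Rw1, w1Rw1
The negation has an open branch (countermodel exists).

No, not valid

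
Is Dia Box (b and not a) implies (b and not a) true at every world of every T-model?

Tableau for the negation not (Dia Box (b and not a) implies (b and not a)):
1. not (Dia Box (b and not a) implies (b and not a)), 0
2. Dia Box (b and not a), 0
3. not (b and not a), 0
4. a, 0
5. Box (b and not a), 1
6. b and not a, 1
7. b, 1
8. not a, 1
Accessibility: 0R0, 0R1, 1R1
The negation has an open branch (countermodel exists).

Not valid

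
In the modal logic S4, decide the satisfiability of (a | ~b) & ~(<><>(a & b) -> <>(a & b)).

Unsatisfiable (every branch closes)

1. (a | ~b) & ~(<><>(a & b) -> <>(a & b)), w0
2. a | ~b, w0
3. ~(<><>(a & b) -> <>(a & b)), w0
4. <><>(a & b), w0
5. ~<>(a & b), w0
6. ~(a & b), w0
7. ~b, w0
8. <>(a & b), w1
9. ~(a & b), w1
10. ~b, w1
11. a & b, w2
12. a, w2
13. b, w2
14. ~(a & b), w2
15. ~b, w2
Accessibility: w0Rw0, w0Rw1, w0Rw2, w1Rw1, w1Rw2, w2Rw2
Branch closes: b and ~b both at w2.
All branches of the tableau close; one closing branch shown above.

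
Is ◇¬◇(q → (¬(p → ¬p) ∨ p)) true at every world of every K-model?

Not valid

Tableau for the negation ¬◇¬◇(q → (¬(p → ¬p) ∨ p)):
1. ¬◇¬◇(q → (¬(p → ¬p) ∨ p)), u
The negation has an open branch (countermodel exists).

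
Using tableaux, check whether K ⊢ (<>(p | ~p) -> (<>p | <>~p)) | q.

Yes, valid

Tableau for the negation ~((<>(p | ~p) -> (<>p | <>~p)) | q):
1. ~((<>(p | ~p) -> (<>p | <>~p)) | q), w0
2. ~(<>(p | ~p) -> (<>p | <>~p)), w0
3. ~q, w0
4. <>(p | ~p), w0
5. ~(<>p | <>~p), w0
6. ~<>p, w0
7. ~<>~p, w0
8. p | ~p, w1
9. ~p, w1
10. p, w1
Accessibility: w0Rw1
Branch closes: p and ~p both at w1.
All branches of the negation close; one closing branch shown above.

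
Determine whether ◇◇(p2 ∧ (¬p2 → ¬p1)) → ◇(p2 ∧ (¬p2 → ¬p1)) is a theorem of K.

Invalid (countermodel exists)

Tableau for the negation ¬(◇◇(p2 ∧ (¬p2 → ¬p1)) → ◇(p2 ∧ (¬p2 → ¬p1))):
1. ¬(◇◇(p2 ∧ (¬p2 → ¬p1)) → ◇(p2 ∧ (¬p2 → ¬p1))), u
2. ◇◇(p2 ∧ (¬p2 → ¬p1)), u
3. ¬◇(p2 ∧ (¬p2 → ¬p1)), u
4. ◇(p2 ∧ (¬p2 → ¬p1)), v
5. ¬(p2 ∧ (¬p2 → ¬p1)), v
6. ¬(¬p2 → ¬p1), v
7. ¬p2, v
8. p1, v
9. p2 ∧ (¬p2 → ¬p1), w
10. p2, w
11. ¬p2 → ¬p1, w
12. ¬p1, w
Accessibility: uRv, vRw
The negation has an open branch (countermodel exists).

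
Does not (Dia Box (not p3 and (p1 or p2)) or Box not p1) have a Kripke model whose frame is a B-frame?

1. not (Dia Box (not p3 and (p1 or p2)) or Box not p1), w0
2. not Dia Box (not p3 and (p1 or p2)), w0
3. not Box not p1, w0
4. not Box (not p3 and (p1 or p2)), w0
5. p1, w1
6. not Box (not p3 and (p1 or p2)), w1
7. not (not p3 and (p1 or p2)), w2
8. not Box (not p3 and (p1 or p2)), w2
9. not (p1 or p2), w2
10. not p1, w2
11. not p2, w2
12. not (not p3 and (p1 or p2)), w3
13. not (p1 or p2), w3
14. not p1, w3
15. not p2, w3
16. not (not p3 and (p1 or p2)), w4
17. not (p1 or p2), w4
18. not p1, w4
19. not p2, w4
Accessibility: w0Rw0, w0Rw1, w0Rw2, w1Rw0, w1Rw1, w1Rw3, w2Rw0, w2Rw2, w2Rw4, w3Rw1, w3Rw3, w4Rw2, w4Rw4

Satisfiable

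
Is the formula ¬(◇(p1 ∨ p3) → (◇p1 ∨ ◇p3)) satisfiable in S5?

Unsatisfiable

1. ¬(◇(p1 ∨ p3) → (◇p1 ∨ ◇p3)), u
2. ◇(p1 ∨ p3), u
3. ¬(◇p1 ∨ ◇p3), u
4. ¬◇p1, u
5. ¬◇p3, u
6. ¬p1, u
7. ¬p3, u
8. p1 ∨ p3, v
9. ¬p1, v
10. ¬p3, v
11. p3, v
Accessibility: uRu, uRv, vRu, vRv
Branch closes: p3 and ¬p3 both at v.
Every branch closes; the branch above is one of them.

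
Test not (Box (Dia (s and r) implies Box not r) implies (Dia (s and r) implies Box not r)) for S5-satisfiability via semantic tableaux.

1. not (Box (Dia (s and r) implies Box not r) implies (Dia (s and r) implies Box not r)), 0
2. Box (Dia (s and r) implies Box not r), 0
3. not (Dia (s and r) implies Box not r), 0
4. Dia (s and r), 0
5. not Box not r, 0
6. Dia (s and r) implies Box not r, 0
7. not Dia (s and r), 0
8. not (s and r), 0
9. not s, 0
10. s and r, 1
11. s, 1
12. r, 1
13. Dia (s and r) implies Box not r, 1
14. not (s and r), 1
15. Box not r, 1
16. not r, 0
17. not r, 1
Accessibility: 0R0, 0R1, 1R0, 1R1
Branch closes: r and not r both at 1.
Every branch closes; the branch above is one of them.

Unsatisfiable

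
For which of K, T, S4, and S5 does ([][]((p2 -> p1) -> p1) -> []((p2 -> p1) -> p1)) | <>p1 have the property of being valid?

T-tableau for the negation ~(([][]((p2 -> p1) -> p1) -> []((p2 -> p1) -> p1)) | <>p1):
1. ~(([][]((p2 -> p1) -> p1) -> []((p2 -> p1) -> p1)) | <>p1), w0
2. ~([][]((p2 -> p1) -> p1) -> []((p2 -> p1) -> p1)), w0   [~|-rule on 1]
3. ~<>p1, w0   [~|-rule on 1]
4. [][]((p2 -> p1) -> p1), w0   [~->-rule on 2]
5. ~[]((p2 -> p1) -> p1), w0   [~->-rule on 2]
6. ~p1, w0   [~<>-rule on 3 via w0Rw0]
7. []((p2 -> p1) -> p1), w0   [[]-rule on 4 via w0Rw0]
8. (p2 -> p1) -> p1, w0   [[]-rule on 7 via w0Rw0]
9. ~(p2 -> p1), w0   [->-rule on 8 (branches; this branch)]
10. p2, w0   [~->-rule on 9]
11. ~((p2 -> p1) -> p1), w1   [~[]-rule on 5: fresh world w1, w0Rw1]
12. p2 -> p1, w1   [~->-rule on 11]
13. ~p1, w1   [~->-rule on 11]
14. []((p2 -> p1) -> p1), w1   [[]-rule on 4 via w0Rw1]
15. (p2 -> p1) -> p1, w1   [[]-rule on 7 via w0Rw1]
16. ~p2, w1   [->-rule on 12 (branches; this branch)]
17. ~(p2 -> p1), w1   [->-rule on 15 (branches; this branch)]
18. p2, w1   [~->-rule on 17]
Accessibility: w0Rw0, w0Rw1, w1Rw1
Branch closes: p2 and ~p2 both at w1.
Every branch closes (one shown): valid in T, hence also in S4, S5 (every theorem of T is a theorem of S4 and S5).
K-tableau for the negation ~(([][]((p2 -> p1) -> p1) -> []((p2 -> p1) -> p1)) | <>p1):
1. ~(([][]((p2 -> p1) -> p1) -> []((p2 -> p1) -> p1)) | <>p1), w0
2. ~([][]((p2 -> p1) -> p1) -> []((p2 -> p1) -> p1)), w0   [~|-rule on 1]
3. ~<>p1, w0   [~|-rule on 1]
4. [][]((p2 -> p1) -> p1), w0   [~->-rule on 2]
5. ~[]((p2 -> p1) -> p1), w0   [~->-rule on 2]
6. ~((p2 -> p1) -> p1), w1   [~[]-rule on 5: fresh world w1, w0Rw1]
7. p2 -> p1, w1   [~->-rule on 6]
8. ~p1, w1   [~->-rule on 6]
9. []((p2 -> p1) -> p1), w1   [[]-rule on 4 via w0Rw1]
10. ~p2, w1   [->-rule on 7 (branches; this branch)]
Accessibility: w0Rw1
Complete open branch: countermodel on a K-frame, so not valid in K.

T, S4, S5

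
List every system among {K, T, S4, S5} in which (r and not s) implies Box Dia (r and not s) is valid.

S5

S5-tableau for the negation not ((r and not s) implies Box Dia (r and not s)):
1. not ((r and not s) implies Box Dia (r and not s)), 0
2. r and not s, 0
3. not Box Dia (r and not s), 0
4. r, 0
5. not s, 0
6. not Dia (r and not s), 1
7. not (r and not s), 0
8. not (r and not s), 1
9. s, 0
Accessibility: 0R0, 0R1, 1R0, 1R1
Branch closes: s and not s both at 0.
Every branch closes (one shown): valid in S5.
S4-tableau for the negation not ((r and not s) implies Box Dia (r and not s)):
1. not ((r and not s) implies Box Dia (r and not s)), 0
2. r and not s, 0
3. not Box Dia (r and not s), 0
4. r, 0
5. not s, 0
6. not Dia (r and not s), 1
7. not (r and not s), 1
8. s, 1
Accessibility: 0R0, 0R1, 1R1
Complete open branch: countermodel on an S4-frame, so not valid in S4, nor in K, T (the same frame is also a K-frame and a T-frame).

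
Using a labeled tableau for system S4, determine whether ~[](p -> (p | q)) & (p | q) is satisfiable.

Unsatisfiable

1. ~[](p -> (p | q)) & (p | q), w0
2. ~[](p -> (p | q)), w0
3. p | q, w0
4. q, w0
5. ~(p -> (p | q)), w1
6. p, w1
7. ~(p | q), w1
8. ~p, w1
9. ~q, w1
Accessibility: w0Rw0, w0Rw1, w1Rw1
Branch closes: p and ~p both at w1.
All branches of the tableau close; one closing branch shown above.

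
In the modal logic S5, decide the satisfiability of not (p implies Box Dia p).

Unsatisfiable (every branch closes)

1. not (p implies Box Dia p), w0
2. p, w0   [neg-implies-rule on 1]
3. not Box Dia p, w0   [neg-implies-rule on 1]
4. not Dia p, w1   [neg-Box-rule on 3: fresh world w1, w0Rw1]
5. not p, w0   [neg-Dia-rule on 4 via w1Rw0]
Accessibility: w0Rw0, w0Rw1, w1Rw0, w1Rw1
Branch closes: p and not p both at w0.
(One branch shown.) All branches close.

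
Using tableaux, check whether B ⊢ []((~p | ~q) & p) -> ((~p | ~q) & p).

Tableau for the negation ~([]((~p | ~q) & p) -> ((~p | ~q) & p)):
1. ~([]((~p | ~q) & p) -> ((~p | ~q) & p)), u
2. []((~p | ~q) & p), u
3. ~((~p | ~q) & p), u
4. (~p | ~q) & p, u
5. ~p | ~q, u
6. p, u
7. ~(~p | ~q), u
8. q, u
9. ~q, u
Accessibility: uRu
Branch closes: q and ~q both at u.
Every branch of the negation's tableau closes; the branch above is one of them.

Valid in B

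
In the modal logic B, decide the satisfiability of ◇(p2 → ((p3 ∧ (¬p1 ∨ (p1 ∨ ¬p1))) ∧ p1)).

Satisfiable

1. ◇(p2 → ((p3 ∧ (¬p1 ∨ (p1 ∨ ¬p1))) ∧ p1)), 0
2. p2 → ((p3 ∧ (¬p1 ∨ (p1 ∨ ¬p1))) ∧ p1), 1
3. (p3 ∧ (¬p1 ∨ (p1 ∨ ¬p1))) ∧ p1, 1
4. p3 ∧ (¬p1 ∨ (p1 ∨ ¬p1)), 1
5. p1, 1
6. p3, 1
7. ¬p1 ∨ (p1 ∨ ¬p1), 1
8. p1 ∨ ¬p1, 1
Accessibility: 0R0, 0R1, 1R0, 1R1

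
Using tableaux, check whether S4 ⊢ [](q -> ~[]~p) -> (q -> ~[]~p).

Tableau for the negation ~([](q -> ~[]~p) -> (q -> ~[]~p)):
1. ~([](q -> ~[]~p) -> (q -> ~[]~p)), 0
2. [](q -> ~[]~p), 0
3. ~(q -> ~[]~p), 0
4. q, 0
5. []~p, 0
6. q -> ~[]~p, 0
7. ~p, 0
8. ~[]~p, 0
9. p, 1
10. q -> ~[]~p, 1
11. ~p, 1
Accessibility: 0R0, 0R1, 1R1
Branch closes: p and ~p both at 1.
All branches of the negation close; one closing branch shown above.

Valid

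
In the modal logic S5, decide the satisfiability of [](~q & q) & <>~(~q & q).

1. [](~q & q) & <>~(~q & q), u
2. [](~q & q), u   [&-rule on 1]
3. <>~(~q & q), u   [&-rule on 1]
4. ~q & q, u   [[]-rule on 2 via uRu]
5. ~q, u   [&-rule on 4]
6. q, u   [&-rule on 4]
Accessibility: uRu
Branch closes: q and ~q both at u.
All branches of the tableau close; one closing branch shown above.

No, unsatisfiable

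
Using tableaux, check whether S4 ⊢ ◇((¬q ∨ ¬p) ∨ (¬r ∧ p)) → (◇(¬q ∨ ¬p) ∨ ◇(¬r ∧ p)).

Valid

Tableau for the negation ¬(◇((¬q ∨ ¬p) ∨ (¬r ∧ p)) → (◇(¬q ∨ ¬p) ∨ ◇(¬r ∧ p))):
1. ¬(◇((¬q ∨ ¬p) ∨ (¬r ∧ p)) → (◇(¬q ∨ ¬p) ∨ ◇(¬r ∧ p))), u
2. ◇((¬q ∨ ¬p) ∨ (¬r ∧ p)), u   [¬→-rule on 1]
3. ¬(◇(¬q ∨ ¬p) ∨ ◇(¬r ∧ p)), u   [¬→-rule on 1]
4. ¬◇(¬q ∨ ¬p), u   [¬∨-rule on 3]
5. ¬◇(¬r ∧ p), u   [¬∨-rule on 3]
6. ¬(¬q ∨ ¬p), u   [¬◇-rule on 4 via uRu]
7. q, u   [¬∨-rule on 6]
8. p, u   [¬∨-rule on 6]
9. ¬(¬r ∧ p), u   [¬◇-rule on 5 via uRu]
10. r, u   [¬∧-rule on 9 (branches; this branch)]
11. (¬q ∨ ¬p) ∨ (¬r ∧ p), v   [◇-rule on 2: fresh world v, uRv]
12. ¬(¬q ∨ ¬p), v   [¬◇-rule on 4 via uRv]
13. q, v   [¬∨-rule on 12]
14. p, v   [¬∨-rule on 12]
15. ¬(¬r ∧ p), v   [¬◇-rule on 5 via uRv]
16. ¬r ∧ p, v   [∨-rule on 11 (branches; this branch)]
17. ¬r, v   [∧-rule on 16]
18. ¬p, v   [¬∧-rule on 15 (branches; this branch)]
Accessibility: uRu, uRv, vRv
Branch closes: p and ¬p both at v.
Every branch of the negation's tableau closes; the branch above is one of them.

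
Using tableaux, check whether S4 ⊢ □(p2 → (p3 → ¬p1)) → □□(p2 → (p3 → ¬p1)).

Tableau for the negation ¬(□(p2 → (p3 → ¬p1)) → □□(p2 → (p3 → ¬p1))):
1. ¬(□(p2 → (p3 → ¬p1)) → □□(p2 → (p3 → ¬p1))), w0
2. □(p2 → (p3 → ¬p1)), w0   [¬→-rule on 1]
3. ¬□□(p2 → (p3 → ¬p1)), w0   [¬→-rule on 1]
4. p2 → (p3 → ¬p1), w0   [□-rule on 2 via w0Rw0]
5. p3 → ¬p1, w0   [→-rule on 4 (branches; this branch)]
6. ¬p1, w0   [→-rule on 5 (branches; this branch)]
7. ¬□(p2 → (p3 → ¬p1)), w1   [¬□-rule on 3: fresh world w1, w0Rw1]
8. p2 → (p3 → ¬p1), w1   [□-rule on 2 via w0Rw1]
9. p3 → ¬p1, w1   [→-rule on 8 (branches; this branch)]
10. ¬p1, w1   [→-rule on 9 (branches; this branch)]
11. ¬(p2 → (p3 → ¬p1)), w2   [¬□-rule on 7: fresh world w2, w1Rw2]
12. p2, w2   [¬→-rule on 11]
13. ¬(p3 → ¬p1), w2   [¬→-rule on 11]
14. p3, w2   [¬→-rule on 13]
15. p1, w2   [¬→-rule on 13]
16. p2 → (p3 → ¬p1), w2   [□-rule on 2 via w0Rw2]
17. p3 → ¬p1, w2   [→-rule on 16 (branches; this branch)]
18. ¬p1, w2   [→-rule on 17 (branches; this branch)]
Accessibility: w0Rw0, w0Rw1, w0Rw2, w1Rw1, w1Rw2, w2Rw2
Branch closes: p1 and ¬p1 both at w2.
Every branch of the negation's tableau closes; the branch above is one of them.

Valid in S4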